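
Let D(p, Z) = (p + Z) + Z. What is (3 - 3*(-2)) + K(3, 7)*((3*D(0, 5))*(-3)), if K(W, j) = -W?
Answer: 279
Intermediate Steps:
D(p, Z) = p + 2*Z (D(p, Z) = (Z + p) + Z = p + 2*Z)
(3 - 3*(-2)) + K(3, 7)*((3*D(0, 5))*(-3)) = (3 - 3*(-2)) + (-1*3)*((3*(0 + 2*5))*(-3)) = (3 + 6) - 3*3*(0 + 10)*(-3) = 9 - 3*3*10*(-3) = 9 - 90*(-3) = 9 - 3*(-90) = 9 + 270 = 279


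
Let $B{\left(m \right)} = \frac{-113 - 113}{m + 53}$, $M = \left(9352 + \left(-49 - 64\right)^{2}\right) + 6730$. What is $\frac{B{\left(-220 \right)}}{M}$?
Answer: $\frac{226}{4818117} \approx 4.6906 \cdot 10^{-5}$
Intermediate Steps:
$M = 28851$ ($M = \left(9352 + \left(-113\right)^{2}\right) + 6730 = \left(9352 + 12769\right) + 6730 = 22121 + 6730 = 28851$)
$B{\left(m \right)} = - \frac{226}{53 + m}$
$\frac{B{\left(-220 \right)}}{M} = \frac{\left(-226\right) \frac{1}{53 - 220}}{28851} = - \frac{226}{-167} \cdot \frac{1}{28851} = \left(-226\right) \left(- \frac{1}{167}\right) \frac{1}{28851} = \frac{226}{167} \cdot \frac{1}{28851} = \frac{226}{4818117}$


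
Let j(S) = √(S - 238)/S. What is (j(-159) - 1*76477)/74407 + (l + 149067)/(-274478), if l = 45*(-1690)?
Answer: -26424229925/20423084546 - I*√397/11830713 ≈ -1.2938 - 1.6842e-6*I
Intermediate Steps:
j(S) = √(-238 + S)/S
l = -76050
(j(-159) - 1*76477)/74407 + (l + 149067)/(-274478) = (√(-238 - 159)/(-159) - 1*76477)/74407 + (-76050 + 149067)/(-274478) = (-I*√397/159 - 76477)*(1/74407) + 73017*(-1/274478) = (-I*√397/159 - 76477)*(1/74407) - 73017/274478 = (-76477 - I*√397/159)*(1/74407) - 73017/274478 = (-76477/74407 - I*√397/11830713) - 73017/274478 = -26424229925/20423084546 - I*√397/11830713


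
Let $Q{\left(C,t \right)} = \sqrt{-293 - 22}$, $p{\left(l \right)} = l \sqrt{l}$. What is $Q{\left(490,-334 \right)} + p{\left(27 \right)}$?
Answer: $81 \sqrt{3} + 3 i \sqrt{35} \approx 140.3 + 17.748 i$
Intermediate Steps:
$p{\left(l \right)} = l^{\frac{3}{2}}$
$Q{\left(C,t \right)} = 3 i \sqrt{35}$ ($Q{\left(C,t \right)} = \sqrt{-315} = 3 i \sqrt{35}$)
$Q{\left(490,-334 \right)} + p{\left(27 \right)} = 3 i \sqrt{35} + 27^{\frac{3}{2}} = 3 i \sqrt{35} + 81 \sqrt{3} = 81 \sqrt{3} + 3 i \sqrt{35}$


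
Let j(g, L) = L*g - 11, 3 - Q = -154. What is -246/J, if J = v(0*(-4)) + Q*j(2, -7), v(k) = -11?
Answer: 1/16 ≈ 0.062500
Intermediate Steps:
Q = 157 (Q = 3 - 1*(-154) = 3 + 154 = 157)
j(g, L) = -11 + L*g
J = -3936 (J = -11 + 157*(-11 - 7*2) = -11 + 157*(-11 - 14) = -11 + 157*(-25) = -11 - 3925 = -3936)
-246/J = -246/(-3936) = -246*(-1/3936) = 1/16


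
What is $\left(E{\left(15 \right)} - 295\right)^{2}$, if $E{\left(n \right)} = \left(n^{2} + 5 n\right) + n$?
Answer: $400$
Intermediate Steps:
$E{\left(n \right)} = n^{2} + 6 n$
$\left(E{\left(15 \right)} - 295\right)^{2} = \left(15 \left(6 + 15\right) - 295\right)^{2} = \left(15 \cdot 21 - 295\right)^{2} = \left(315 - 295\right)^{2} = 20^{2} = 400$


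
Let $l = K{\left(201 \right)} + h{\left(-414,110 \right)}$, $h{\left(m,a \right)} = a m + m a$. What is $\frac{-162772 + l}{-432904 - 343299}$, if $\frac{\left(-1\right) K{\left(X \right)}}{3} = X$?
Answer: $\frac{254455}{776203} \approx 0.32782$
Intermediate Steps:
$K{\left(X \right)} = - 3 X$
$h{\left(m,a \right)} = 2 a m$ ($h{\left(m,a \right)} = a m + a m = 2 a m$)
$l = -91683$ ($l = \left(-3\right) 201 + 2 \cdot 110 \left(-414\right) = -603 - 91080 = -91683$)
$\frac{-162772 + l}{-432904 - 343299} = \frac{-162772 - 91683}{-432904 - 343299} = - \frac{254455}{-776203} = \left(-254455\right) \left(- \frac{1}{776203}\right) = \frac{254455}{776203}$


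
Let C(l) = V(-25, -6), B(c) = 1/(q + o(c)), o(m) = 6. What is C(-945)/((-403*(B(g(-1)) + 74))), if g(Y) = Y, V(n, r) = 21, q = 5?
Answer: -231/328445 ≈ -0.00070331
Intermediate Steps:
B(c) = 1/11 (B(c) = 1/(5 + 6) = 1/11)
C(l) = 21
C(-945)/((-403*(B(g(-1)) + 74))) = 21/((-403*(1/11 + 74))) = 21/((-403*815/11)) = 21/(-328445/11) = 21*(-11/328445) = -231/328445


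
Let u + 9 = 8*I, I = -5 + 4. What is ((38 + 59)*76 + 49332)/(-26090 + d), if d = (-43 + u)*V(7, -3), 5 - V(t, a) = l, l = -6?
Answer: -28352/13375 ≈ -2.1198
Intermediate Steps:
V(t, a) = 11 (V(t, a) = 5 - 1*(-6) = 5 + 6 = 11)
I = -1
u = -17 (u = -9 + 8*(-1) = -9 - 8 = -17)
d = -660 (d = (-43 - 17)*11 = -60*11 = -660)
((38 + 59)*76 + 49332)/(-26090 + d) = ((38 + 59)*76 + 49332)/(-26090 - 660) = (97*76 + 49332)/(-26750) = (7372 + 49332)*(-1/26750) = 56704*(-1/26750) = -28352/13375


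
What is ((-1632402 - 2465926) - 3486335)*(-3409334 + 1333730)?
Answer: 15742756861452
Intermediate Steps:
((-1632402 - 2465926) - 3486335)*(-3409334 + 1333730) = (-4098328 - 3486335)*(-2075604) = -7584663*(-2075604) = 15742756861452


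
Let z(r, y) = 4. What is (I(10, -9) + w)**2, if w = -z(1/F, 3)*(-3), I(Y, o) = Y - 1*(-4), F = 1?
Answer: 676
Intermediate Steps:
I(Y, o) = 4 + Y (I(Y, o) = Y + 4 = 4 + Y)
w = 12 (w = -1*4*(-3) = -4*(-3) = 12)
(I(10, -9) + w)**2 = ((4 + 10) + 12)**2 = (14 + 12)**2 = 26**2 = 676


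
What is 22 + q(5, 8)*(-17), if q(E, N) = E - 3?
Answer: -12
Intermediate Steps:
q(E, N) = -3 + E
22 + q(5, 8)*(-17) = 22 + (-3 + 5)*(-17) = 22 + 2*(-17) = 22 - 34 = -12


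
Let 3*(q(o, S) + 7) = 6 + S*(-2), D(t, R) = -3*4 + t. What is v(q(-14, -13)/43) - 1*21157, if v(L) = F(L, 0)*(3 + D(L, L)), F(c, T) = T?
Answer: -21157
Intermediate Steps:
D(t, R) = -12 + t
q(o, S) = -5 - 2*S/3 (q(o, S) = -7 + (6 + S*(-2))/3 = -7 + (6 - 2*S)/3 = -7 + (2 - 2*S/3) = -5 - 2*S/3)
v(L) = 0 (v(L) = 0*(3 + (-12 + L)) = 0*(-9 + L) = 0)
v(q(-14, -13)/43) - 1*21157 = 0 - 1*21157 = 0 - 21157 = -21157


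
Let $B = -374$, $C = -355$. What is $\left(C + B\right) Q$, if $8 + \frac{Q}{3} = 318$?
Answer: $-677970$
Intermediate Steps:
$Q = 930$ ($Q = -24 + 3 \cdot 318 = -24 + 954 = 930$)
$\left(C + B\right) Q = \left(-355 - 374\right) 930 = \left(-729\right) 930 = -677970$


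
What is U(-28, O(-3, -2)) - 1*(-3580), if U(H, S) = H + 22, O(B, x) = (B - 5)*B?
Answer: 3574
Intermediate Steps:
O(B, x) = B*(-5 + B) (O(B, x) = (-5 + B)*B = B*(-5 + B))
U(H, S) = 22 + H
U(-28, O(-3, -2)) - 1*(-3580) = (22 - 28) - 1*(-3580) = -6 + 3580 = 3574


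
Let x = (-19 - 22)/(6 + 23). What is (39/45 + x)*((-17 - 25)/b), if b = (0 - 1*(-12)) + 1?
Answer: 3332/1885 ≈ 1.7676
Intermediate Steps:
b = 13 (b = (0 + 12) + 1 = 12 + 1 = 13)
x = -41/29 ≈ -1.4138
(39/45 + x)*((-17 - 25)/b) = (39/45 - 41/29)*((-17 - 25)/13) = (39*(1/45) - 41/29)*(-42*1/13) = (13/15 - 41/29)*(-42/13) = -238/435*(-42/13) = 3332/1885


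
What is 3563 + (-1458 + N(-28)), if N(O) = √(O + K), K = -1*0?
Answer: 2105 + 2*I*√7 ≈ 2105.0 + 5.2915*I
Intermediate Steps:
K = 0
N(O) = √O (N(O) = √(O + 0) = √O)
3563 + (-1458 + N(-28)) = 3563 + (-1458 + √(-28)) = 3563 + (-1458 + 2*I*√7) = 2105 + 2*I*√7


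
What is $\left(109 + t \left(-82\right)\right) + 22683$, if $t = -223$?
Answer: $41078$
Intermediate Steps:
$\left(109 + t \left(-82\right)\right) + 22683 = \left(109 - -18286\right) + 22683 = \left(109 + 18286\right) + 22683 = 18395 + 22683 = 41078$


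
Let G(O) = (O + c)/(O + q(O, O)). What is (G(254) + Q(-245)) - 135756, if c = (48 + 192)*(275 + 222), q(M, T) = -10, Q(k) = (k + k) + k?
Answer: -16592135/122 ≈ -1.3600e+5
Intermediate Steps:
Q(k) = 3*k (Q(k) = 2*k + k = 3*k)
c = 119280 (c = 240*497 = 119280)
G(O) = (119280 + O)/(-10 + O) (G(O) = (O + 119280)/(O - 10) = (119280 + O)/(-10 + O))
(G(254) + Q(-245)) - 135756 = ((119280 + 254)/(-10 + 254) + 3*(-245)) - 135756 = (119534/244 - 735) - 135756 = ((1/244)*119534 - 735) - 135756 = (59767/122 - 735) - 135756 = -29903/122 - 135756 = -16592135/122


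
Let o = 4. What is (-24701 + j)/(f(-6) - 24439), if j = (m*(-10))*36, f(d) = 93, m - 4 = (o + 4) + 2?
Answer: 29741/24346 ≈ 1.2216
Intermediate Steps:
m = 14 (m = 4 + ((4 + 4) + 2) = 4 + (8 + 2) = 4 + 10 = 14)
j = -5040 (j = (14*(-10))*36 = -140*36 = -5040)
(-24701 + j)/(f(-6) - 24439) = (-24701 - 5040)/(93 - 24439) = -29741/(-24346) = -29741*(-1/24346) = 29741/24346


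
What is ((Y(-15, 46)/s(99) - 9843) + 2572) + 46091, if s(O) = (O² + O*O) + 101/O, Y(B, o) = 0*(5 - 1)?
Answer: 38820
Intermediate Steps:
Y(B, o) = 0 (Y(B, o) = 0*4 = 0)
s(O) = 2*O² + 101/O (s(O) = (O² + O²) + 101/O = 2*O² + 101/O)
((Y(-15, 46)/s(99) - 9843) + 2572) + 46091 = ((0/(((101 + 2*99³)/99)) - 9843) + 2572) + 46091 = ((0/(((101 + 2*970299)/99)) - 9843) + 2572) + 46091 = ((0/(((101 + 1940598)/99)) - 9843) + 2572) + 46091 = ((0/(((1/99)*1940699)) - 9843) + 2572) + 46091 = ((0/(1940699/99) - 9843) + 2572) + 46091 = ((0*(99/1940699) - 9843) + 2572) + 46091 = ((0 - 9843) + 2572) + 46091 = (-9843 + 2572) + 46091 = -7271 + 46091 = 38820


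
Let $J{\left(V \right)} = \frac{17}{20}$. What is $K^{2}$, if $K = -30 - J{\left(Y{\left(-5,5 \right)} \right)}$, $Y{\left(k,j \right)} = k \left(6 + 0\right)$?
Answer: $\frac{380689}{400} \approx 951.72$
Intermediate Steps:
$Y{\left(k,j \right)} = 6 k$ ($Y{\left(k,j \right)} = k 6 = 6 k$)
$J{\left(V \right)} = \frac{17}{20}$ ($J{\left(V \right)} = 17 \cdot \frac{1}{20} = \frac{17}{20}$)
$K = - \frac{617}{20}$ ($K = -30 - \frac{17}{20} = - \frac{617}{20} \approx -30.85$)
$K^{2} = \left(- \frac{617}{20}\right)^{2} = \frac{380689}{400}$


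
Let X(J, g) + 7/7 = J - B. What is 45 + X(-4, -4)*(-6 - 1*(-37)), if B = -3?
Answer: -17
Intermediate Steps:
X(J, g) = 2 + J (X(J, g) = -1 + (J - 1*(-3)) = -1 + (J + 3) = -1 + (3 + J) = 2 + J)
45 + X(-4, -4)*(-6 - 1*(-37)) = 45 + (2 - 4)*(-6 - 1*(-37)) = 45 - 2*(-6 + 37) = 45 - 2*31 = 45 - 62 = -17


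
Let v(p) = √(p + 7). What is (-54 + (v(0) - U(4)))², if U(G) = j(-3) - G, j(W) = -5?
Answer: (45 - √7)² ≈ 1793.9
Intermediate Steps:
v(p) = √(7 + p)
U(G) = -5 - G
(-54 + (v(0) - U(4)))² = (-54 + (√(7 + 0) - (-5 - 1*4)))² = (-54 + (√7 - (-5 - 4)))² = (-54 + (√7 - 1*(-9)))² = (-54 + (√7 + 9))² = (-54 + (9 + √7))² = (-45 + √7)²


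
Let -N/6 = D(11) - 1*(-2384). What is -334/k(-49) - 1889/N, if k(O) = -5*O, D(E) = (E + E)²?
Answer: -5284667/4215960 ≈ -1.2535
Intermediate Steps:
D(E) = 4*E² (D(E) = (2*E)² = 4*E²)
N = -17208 (N = -6*(4*11² - 1*(-2384)) = -6*(4*121 + 2384) = -6*(484 + 2384) = -6*2868 = -17208)
-334/k(-49) - 1889/N = -334/((-5*(-49))) - 1889/(-17208) = -334/245 - 1889*(-1/17208) = -334*1/245 + 1889/17208 = -334/245 + 1889/17208 = -5284667/4215960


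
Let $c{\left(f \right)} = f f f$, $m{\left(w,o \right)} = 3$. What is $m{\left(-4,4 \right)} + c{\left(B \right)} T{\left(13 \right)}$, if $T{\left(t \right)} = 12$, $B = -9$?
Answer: $-8745$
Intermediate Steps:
$c{\left(f \right)} = f^{3}$ ($c{\left(f \right)} = f^{2} f = f^{3}$)
$m{\left(-4,4 \right)} + c{\left(B \right)} T{\left(13 \right)} = 3 + \left(-9\right)^{3} \cdot 12 = 3 - 8748 = -8745$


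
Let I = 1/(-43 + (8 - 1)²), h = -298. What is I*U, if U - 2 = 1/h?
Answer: 595/1788 ≈ 0.33277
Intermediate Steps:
U = 595/298 (U = 2 + 1/(-298) = 2 - 1/298 = 595/298 ≈ 1.9966)
I = ⅙ (I = 1/(-43 + 7²) = 1/(-43 + 49) = 1/6 = ⅙ ≈ 0.16667)
I*U = (⅙)*(595/298) = 595/1788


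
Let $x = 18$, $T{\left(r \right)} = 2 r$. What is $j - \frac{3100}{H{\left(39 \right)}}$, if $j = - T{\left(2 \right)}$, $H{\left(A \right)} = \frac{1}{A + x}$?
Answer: $-176704$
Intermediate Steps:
$H{\left(A \right)} = \frac{1}{18 + A}$ ($H{\left(A \right)} = \frac{1}{A + 18} = \frac{1}{18 + A}$)
$j = -4$ ($j = - 2 \cdot 2 = \left(-1\right) 4 = -4$)
$j - \frac{3100}{H{\left(39 \right)}} = -4 - \frac{3100}{\frac{1}{18 + 39}} = -4 - \frac{3100}{\frac{1}{57}} = -4 - 3100 \frac{1}{\frac{1}{57}} = -4 - 3100 \cdot 57 = -4 - 176700 = -176704$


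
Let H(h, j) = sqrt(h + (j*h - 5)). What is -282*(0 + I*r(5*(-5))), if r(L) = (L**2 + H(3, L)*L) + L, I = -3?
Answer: 507600 - 21150*I*sqrt(77) ≈ 5.076e+5 - 1.8559e+5*I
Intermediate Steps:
H(h, j) = sqrt(-5 + h + h*j) (H(h, j) = sqrt(h + (h*j - 5)) = sqrt(h + (-5 + h*j)) = sqrt(-5 + h + h*j))
r(L) = L + L**2 + L*sqrt(-2 + 3*L) (r(L) = (L**2 + sqrt(-5 + 3 + 3*L)*L) + L = (L**2 + sqrt(-2 + 3*L)*L) + L = (L**2 + L*sqrt(-2 + 3*L)) + L = L + L**2 + L*sqrt(-2 + 3*L))
-282*(0 + I*r(5*(-5))) = -282*(0 - 3*5*(-5)*(1 + 5*(-5) + sqrt(-2 + 3*(5*(-5))))) = -282*(0 - (-75)*(1 - 25 + sqrt(-2 + 3*(-25)))) = -282*(0 - (-75)*(1 - 25 + sqrt(-2 - 75))) = -282*(0 - (-75)*(1 - 25 + sqrt(-77))) = -282*(0 - (-75)*(1 - 25 + I*sqrt(77))) = -282*(0 - (-75)*(-24 + I*sqrt(77))) = -282*(0 - 3*(600 - 25*I*sqrt(77))) = -282*(0 + (-1800 + 75*I*sqrt(77))) = -282*(-1800 + 75*I*sqrt(77)) = 507600 - 21150*I*sqrt(77)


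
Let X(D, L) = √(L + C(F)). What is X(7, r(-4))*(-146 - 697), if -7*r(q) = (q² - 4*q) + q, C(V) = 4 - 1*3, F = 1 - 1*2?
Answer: -843*I*√3 ≈ -1460.1*I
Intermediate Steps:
F = -1 (F = 1 - 2 = -1)
C(V) = 1 (C(V) = 4 - 3 = 1)
r(q) = -q²/7 + 3*q/7 (r(q) = -((q² - 4*q) + q)/7 = -(q² - 3*q)/7 = -q²/7 + 3*q/7)
X(D, L) = √(1 + L) (X(D, L) = √(L + 1) = √(1 + L))
X(7, r(-4))*(-146 - 697) = √(1 + (⅐)*(-4)*(3 - 1*(-4)))*(-146 - 697) = √(1 + (⅐)*(-4)*(3 + 4))*(-843) = √(1 + (⅐)*(-4)*7)*(-843) = √(1 - 4)*(-843) = √(-3)*(-843) = (I*√3)*(-843) = -843*I*√3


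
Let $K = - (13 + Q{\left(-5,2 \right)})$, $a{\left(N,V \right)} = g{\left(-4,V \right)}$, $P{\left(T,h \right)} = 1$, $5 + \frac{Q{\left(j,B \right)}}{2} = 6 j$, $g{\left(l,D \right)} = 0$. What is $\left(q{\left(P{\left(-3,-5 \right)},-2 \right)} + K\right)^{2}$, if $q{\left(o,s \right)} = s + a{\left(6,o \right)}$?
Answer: $3025$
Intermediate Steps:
$Q{\left(j,B \right)} = -10 + 12 j$ ($Q{\left(j,B \right)} = -10 + 2 \cdot 6 j = -10 + 12 j$)
$a{\left(N,V \right)} = 0$
$q{\left(o,s \right)} = s$ ($q{\left(o,s \right)} = s + 0 = s$)
$K = 57$ ($K = - (13 + \left(-10 + 12 \left(-5\right)\right)) = - (13 - 70) = \left(-1\right) \left(-57\right) = 57$)
$\left(q{\left(P{\left(-3,-5 \right)},-2 \right)} + K\right)^{2} = \left(-2 + 57\right)^{2} = 55^{2} = 3025$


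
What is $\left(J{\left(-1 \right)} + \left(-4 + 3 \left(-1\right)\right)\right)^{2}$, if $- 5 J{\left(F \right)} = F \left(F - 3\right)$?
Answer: $\frac{1521}{25} \approx 60.84$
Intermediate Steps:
$J{\left(F \right)} = - \frac{F \left(-3 + F\right)}{5}$ ($J{\left(F \right)} = - \frac{F \left(F - 3\right)}{5} = - \frac{F \left(-3 + F\right)}{5}$)
$\left(J{\left(-1 \right)} + \left(-4 + 3 \left(-1\right)\right)\right)^{2} = \left(\frac{1}{5} \left(-1\right) \left(3 - -1\right) + \left(-4 + 3 \left(-1\right)\right)\right)^{2} = \left(\frac{1}{5} \left(-1\right) \left(3 + 1\right) - 7\right)^{2} = \left(\frac{1}{5} \left(-1\right) 4 - 7\right)^{2} = \left(- \frac{4}{5} - 7\right)^{2} = \left(- \frac{39}{5}\right)^{2} = \frac{1521}{25}$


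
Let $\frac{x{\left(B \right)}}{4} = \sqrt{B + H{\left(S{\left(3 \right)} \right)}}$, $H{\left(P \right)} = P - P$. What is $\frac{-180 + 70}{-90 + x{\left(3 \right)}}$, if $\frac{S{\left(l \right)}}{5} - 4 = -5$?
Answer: $\frac{75}{61} + \frac{10 \sqrt{3}}{183} \approx 1.3242$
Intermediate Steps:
$S{\left(l \right)} = -5$ ($S{\left(l \right)} = 20 + 5 \left(-5\right) = 20 - 25 = -5$)
$H{\left(P \right)} = 0$
$x{\left(B \right)} = 4 \sqrt{B}$ ($x{\left(B \right)} = 4 \sqrt{B + 0} = 4 \sqrt{B}$)
$\frac{-180 + 70}{-90 + x{\left(3 \right)}} = \frac{-180 + 70}{-90 + 4 \sqrt{3}} = - \frac{110}{-90 + 4 \sqrt{3}}$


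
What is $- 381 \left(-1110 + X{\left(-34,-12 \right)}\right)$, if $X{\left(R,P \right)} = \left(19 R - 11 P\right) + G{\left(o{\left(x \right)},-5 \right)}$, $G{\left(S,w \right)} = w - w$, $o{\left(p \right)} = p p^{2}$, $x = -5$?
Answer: $618744$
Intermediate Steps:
$o{\left(p \right)} = p^{3}$
$G{\left(S,w \right)} = 0$
$X{\left(R,P \right)} = - 11 P + 19 R$ ($X{\left(R,P \right)} = \left(19 R - 11 P\right) + 0 = \left(- 11 P + 19 R\right) + 0 = - 11 P + 19 R$)
$- 381 \left(-1110 + X{\left(-34,-12 \right)}\right) = - 381 \left(-1110 + \left(\left(-11\right) \left(-12\right) + 19 \left(-34\right)\right)\right) = - 381 \left(-1110 + \left(132 - 646\right)\right) = - 381 \left(-1110 - 514\right) = \left(-381\right) \left(-1624\right) = 618744$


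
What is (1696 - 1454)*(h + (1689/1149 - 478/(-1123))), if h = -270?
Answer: -27906013894/430109 ≈ -64881.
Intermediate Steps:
(1696 - 1454)*(h + (1689/1149 - 478/(-1123))) = (1696 - 1454)*(-270 + (1689/1149 - 478/(-1123))) = 242*(-270 + (1689*(1/1149) - 478*(-1/1123))) = 242*(-270 + (563/383 + 478/1123)) = 242*(-270 + 815323/430109) = 242*(-115314107/430109) = -27906013894/430109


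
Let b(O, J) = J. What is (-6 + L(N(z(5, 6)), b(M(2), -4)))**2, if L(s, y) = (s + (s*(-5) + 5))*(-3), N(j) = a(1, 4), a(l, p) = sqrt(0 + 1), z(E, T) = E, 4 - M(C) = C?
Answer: 81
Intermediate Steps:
M(C) = 4 - C
a(l, p) = 1 (a(l, p) = sqrt(1) = 1)
N(j) = 1
L(s, y) = -15 + 12*s (L(s, y) = (s + (-5*s + 5))*(-3) = (s + (5 - 5*s))*(-3) = (5 - 4*s)*(-3) = -15 + 12*s)
(-6 + L(N(z(5, 6)), b(M(2), -4)))**2 = (-6 + (-15 + 12*1))**2 = (-6 + (-15 + 12))**2 = (-6 - 3)**2 = (-9)**2 = 81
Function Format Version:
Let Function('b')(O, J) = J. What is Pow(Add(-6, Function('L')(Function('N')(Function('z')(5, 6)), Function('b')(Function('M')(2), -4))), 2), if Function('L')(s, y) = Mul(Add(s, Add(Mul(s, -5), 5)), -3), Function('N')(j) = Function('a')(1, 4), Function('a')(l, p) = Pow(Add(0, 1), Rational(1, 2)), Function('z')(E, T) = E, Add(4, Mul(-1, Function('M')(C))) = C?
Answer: 81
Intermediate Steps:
Function('M')(C) = Add(4, Mul(-1, C))
Function('a')(l, p) = 1 (Function('a')(l, p) = Pow(1, Rational(1, 2)) = 1)
Function('N')(j) = 1
Function('L')(s, y) = Add(-15, Mul(12, s)) (Function('L')(s, y) = Mul(Add(s, Add(Mul(-5, s), 5)), -3) = Mul(Add(s, Add(5, Mul(-5, s))), -3) = Mul(Add(5, Mul(-4, s)), -3) = Add(-15, Mul(12, s)))
Pow(Add(-6, Function('L')(Function('N')(Function('z')(5, 6)), Function('b')(Function('M')(2), -4))), 2) = Pow(Add(-6, Add(-15, Mul(12, 1))), 2) = Pow(Add(-6, Add(-15, 12)), 2) = Pow(Add(-6, -3), 2) = Pow(-9, 2) = 81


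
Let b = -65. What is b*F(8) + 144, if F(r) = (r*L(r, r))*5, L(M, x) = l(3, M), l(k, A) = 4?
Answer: -10256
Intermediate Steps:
L(M, x) = 4
F(r) = 20*r (F(r) = (r*4)*5 = (4*r)*5 = 20*r)
b*F(8) + 144 = -1300*8 + 144 = -65*160 + 144 = -10400 + 144 = -10256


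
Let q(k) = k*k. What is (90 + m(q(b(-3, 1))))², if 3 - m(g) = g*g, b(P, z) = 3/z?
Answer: 144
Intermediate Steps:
q(k) = k²
m(g) = 3 - g² (m(g) = 3 - g*g = 3 - g²)
(90 + m(q(b(-3, 1))))² = (90 + (3 - ((3/1)²)²))² = (90 + (3 - ((3*1)²)²))² = (90 + (3 - (3²)²))² = (90 + (3 - 1*9²))² = (90 + (3 - 1*81))² = (90 + (3 - 81))² = (90 - 78)² = 12² = 144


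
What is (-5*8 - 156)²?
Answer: 38416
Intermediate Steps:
(-5*8 - 156)² = (-40 - 156)² = (-196)² = 38416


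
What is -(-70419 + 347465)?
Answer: -277046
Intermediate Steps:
-(-70419 + 347465) = -1*277046 = -277046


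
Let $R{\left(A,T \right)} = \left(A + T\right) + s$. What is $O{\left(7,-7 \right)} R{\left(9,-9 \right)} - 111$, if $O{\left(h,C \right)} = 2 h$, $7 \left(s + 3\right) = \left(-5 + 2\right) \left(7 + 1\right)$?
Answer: $-201$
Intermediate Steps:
$s = - \frac{45}{7}$ ($s = -3 + \frac{\left(-5 + 2\right) \left(7 + 1\right)}{7} = -3 + \frac{\left(-3\right) 8}{7} = -3 + \frac{1}{7} \left(-24\right) = -3 - \frac{24}{7} = - \frac{45}{7} \approx -6.4286$)
$R{\left(A,T \right)} = - \frac{45}{7} + A + T$ ($R{\left(A,T \right)} = \left(A + T\right) - \frac{45}{7} = - \frac{45}{7} + A + T$)
$O{\left(7,-7 \right)} R{\left(9,-9 \right)} - 111 = 2 \cdot 7 \left(- \frac{45}{7} + 9 - 9\right) - 111 = 14 \left(- \frac{45}{7}\right) - 111 = -90 - 111 = -201$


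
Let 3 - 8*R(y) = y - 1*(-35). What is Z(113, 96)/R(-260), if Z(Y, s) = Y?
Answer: 226/57 ≈ 3.9649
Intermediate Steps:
R(y) = -4 - y/8 (R(y) = 3/8 - (y - 1*(-35))/8 = 3/8 - (y + 35)/8 = 3/8 - (35 + y)/8 = 3/8 + (-35/8 - y/8) = -4 - y/8)
Z(113, 96)/R(-260) = 113/(-4 - ⅛*(-260)) = 113/(-4 + 65/2) = 113/(57/2) = 113*(2/57) = 226/57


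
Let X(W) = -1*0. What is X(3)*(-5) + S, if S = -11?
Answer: -11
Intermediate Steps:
X(W) = 0
X(3)*(-5) + S = 0*(-5) - 11 = 0 - 11 = -11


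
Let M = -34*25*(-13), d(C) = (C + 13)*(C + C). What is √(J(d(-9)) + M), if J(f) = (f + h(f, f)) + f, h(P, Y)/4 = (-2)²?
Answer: √10922 ≈ 104.51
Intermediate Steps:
d(C) = 2*C*(13 + C) (d(C) = (13 + C)*(2*C) = 2*C*(13 + C))
h(P, Y) = 16 (h(P, Y) = 4*(-2)² = 4*4 = 16)
M = 11050 (M = -850*(-13) = 11050)
J(f) = 16 + 2*f (J(f) = (f + 16) + f = (16 + f) + f = 16 + 2*f)
√(J(d(-9)) + M) = √((16 + 2*(2*(-9)*(13 - 9))) + 11050) = √((16 + 2*(2*(-9)*4)) + 11050) = √((16 + 2*(-72)) + 11050) = √((16 - 144) + 11050) = √(-128 + 11050) = √10922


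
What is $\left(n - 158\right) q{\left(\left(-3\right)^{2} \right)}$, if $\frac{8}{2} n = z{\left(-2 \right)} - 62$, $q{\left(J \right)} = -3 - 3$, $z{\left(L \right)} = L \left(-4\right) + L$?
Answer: $1032$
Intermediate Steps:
$z{\left(L \right)} = - 3 L$ ($z{\left(L \right)} = - 4 L + L = - 3 L$)
$q{\left(J \right)} = -6$
$n = -14$ ($n = \frac{\left(-3\right) \left(-2\right) - 62}{4} = \frac{6 - 62}{4} = \frac{1}{4} \left(-56\right) = -14$)
$\left(n - 158\right) q{\left(\left(-3\right)^{2} \right)} = \left(-14 - 158\right) \left(-6\right) = \left(-172\right) \left(-6\right) = 1032$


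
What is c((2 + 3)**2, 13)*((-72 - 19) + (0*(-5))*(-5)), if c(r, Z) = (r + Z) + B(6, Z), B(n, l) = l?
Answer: -4641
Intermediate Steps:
c(r, Z) = r + 2*Z (c(r, Z) = (r + Z) + Z = (Z + r) + Z = r + 2*Z)
c((2 + 3)**2, 13)*((-72 - 19) + (0*(-5))*(-5)) = ((2 + 3)**2 + 2*13)*((-72 - 19) + (0*(-5))*(-5)) = (5**2 + 26)*(-91 + 0*(-5)) = (25 + 26)*(-91 + 0) = 51*(-91) = -4641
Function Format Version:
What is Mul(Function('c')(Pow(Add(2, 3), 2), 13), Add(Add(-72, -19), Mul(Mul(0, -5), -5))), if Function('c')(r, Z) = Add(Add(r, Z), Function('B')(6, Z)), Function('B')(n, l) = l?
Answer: -4641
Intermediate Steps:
Function('c')(r, Z) = Add(r, Mul(2, Z)) (Function('c')(r, Z) = Add(Add(r, Z), Z) = Add(Add(Z, r), Z) = Add(r, Mul(2, Z)))
Mul(Function('c')(Pow(Add(2, 3), 2), 13), Add(Add(-72, -19), Mul(Mul(0, -5), -5))) = Mul(Add(Pow(Add(2, 3), 2), Mul(2, 13)), Add(Add(-72, -19), Mul(Mul(0, -5), -5))) = Mul(Add(Pow(5, 2), 26), Add(-91, Mul(0, -5))) = Mul(Add(25, 26), Add(-91, 0)) = Mul(51, -91) = -4641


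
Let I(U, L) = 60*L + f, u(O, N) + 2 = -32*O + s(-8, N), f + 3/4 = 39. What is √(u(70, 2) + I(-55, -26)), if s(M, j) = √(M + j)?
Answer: √(-15055 + 4*I*√6)/2 ≈ 0.019963 + 61.349*I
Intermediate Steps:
f = 153/4 (f = -¾ + 39 = 153/4 ≈ 38.250)
u(O, N) = -2 + √(-8 + N) - 32*O (u(O, N) = -2 + (-32*O + √(-8 + N)) = -2 + (√(-8 + N) - 32*O) = -2 + √(-8 + N) - 32*O)
I(U, L) = 153/4 + 60*L (I(U, L) = 60*L + 153/4 = 153/4 + 60*L)
√(u(70, 2) + I(-55, -26)) = √((-2 + √(-8 + 2) - 32*70) + (153/4 + 60*(-26))) = √((-2 + √(-6) - 2240) + (153/4 - 1560)) = √((-2 + I*√6 - 2240) - 6087/4) = √((-2242 + I*√6) - 6087/4) = √(-15055/4 + I*√6)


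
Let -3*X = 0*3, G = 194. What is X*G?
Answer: 0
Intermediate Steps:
X = 0 (X = -0*3 = -1/3*0 = 0)
X*G = 0*194 = 0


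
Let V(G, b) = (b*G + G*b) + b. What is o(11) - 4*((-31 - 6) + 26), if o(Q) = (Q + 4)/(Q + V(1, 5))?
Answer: 1159/26 ≈ 44.577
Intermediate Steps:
V(G, b) = b + 2*G*b (V(G, b) = (G*b + G*b) + b = 2*G*b + b = b + 2*G*b)
o(Q) = (4 + Q)/(15 + Q) (o(Q) = (Q + 4)/(Q + 5*(1 + 2*1)) = (4 + Q)/(Q + 5*(1 + 2)) = (4 + Q)/(Q + 5*3) = (4 + Q)/(Q + 15) = (4 + Q)/(15 + Q))
o(11) - 4*((-31 - 6) + 26) = (4 + 11)/(15 + 11) - 4*((-31 - 6) + 26) = 15/26 - 4*(-37 + 26) = (1/26)*15 - 4*(-11) = 15/26 + 44 = 1159/26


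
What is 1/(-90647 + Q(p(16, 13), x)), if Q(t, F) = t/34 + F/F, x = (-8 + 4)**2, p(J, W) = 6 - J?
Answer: -17/1540987 ≈ -1.1032e-5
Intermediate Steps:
x = 16 (x = (-4)**2 = 16)
Q(t, F) = 1 + t/34 (Q(t, F) = t*(1/34) + 1 = t/34 + 1 = 1 + t/34)
1/(-90647 + Q(p(16, 13), x)) = 1/(-90647 + (1 + (6 - 1*16)/34)) = 1/(-90647 + (1 + (6 - 16)/34)) = 1/(-90647 + (1 + (1/34)*(-10))) = 1/(-90647 + (1 - 5/17)) = 1/(-90647 + 12/17) = 1/(-1540987/17) = -17/1540987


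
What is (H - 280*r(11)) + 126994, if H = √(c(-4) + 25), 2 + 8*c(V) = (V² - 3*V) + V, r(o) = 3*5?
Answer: 122794 + √111/2 ≈ 1.2280e+5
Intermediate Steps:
r(o) = 15
c(V) = -¼ - V/4 + V²/8 (c(V) = -¼ + ((V² - 3*V) + V)/8 = -¼ + (V² - 2*V)/8 = -¼ + (-V/4 + V²/8) = -¼ - V/4 + V²/8)
H = √111/2 (H = √((-¼ - ¼*(-4) + (⅛)*(-4)²) + 25) = √((-¼ + 1 + (⅛)*16) + 25) = √((-¼ + 1 + 2) + 25) = √(11/4 + 25) = √(111/4) = √111/2 ≈ 5.2678)
(H - 280*r(11)) + 126994 = (√111/2 - 280*15) + 126994 = (√111/2 - 4200) + 126994 = (-4200 + √111/2) + 126994 = 122794 + √111/2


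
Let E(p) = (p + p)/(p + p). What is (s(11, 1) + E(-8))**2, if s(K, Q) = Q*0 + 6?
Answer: 49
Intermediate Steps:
E(p) = 1 (E(p) = (2*p)/((2*p)) = (2*p)*(1/(2*p)) = 1)
s(K, Q) = 6 (s(K, Q) = 0 + 6 = 6)
(s(11, 1) + E(-8))**2 = (6 + 1)**2 = 7**2 = 49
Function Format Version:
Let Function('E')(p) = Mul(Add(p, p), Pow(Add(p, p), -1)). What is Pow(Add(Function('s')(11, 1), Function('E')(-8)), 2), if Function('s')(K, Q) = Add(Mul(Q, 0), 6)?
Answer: 49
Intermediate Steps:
Function('E')(p) = 1 (Function('E')(p) = Mul(Mul(2, p), Pow(Mul(2, p), -1)) = Mul(Mul(2, p), Mul(Rational(1, 2), Pow(p, -1))) = 1)
Function('s')(K, Q) = 6 (Function('s')(K, Q) = Add(0, 6) = 6)
Pow(Add(Function('s')(11, 1), Function('E')(-8)), 2) = Pow(Add(6, 1), 2) = Pow(7, 2) = 49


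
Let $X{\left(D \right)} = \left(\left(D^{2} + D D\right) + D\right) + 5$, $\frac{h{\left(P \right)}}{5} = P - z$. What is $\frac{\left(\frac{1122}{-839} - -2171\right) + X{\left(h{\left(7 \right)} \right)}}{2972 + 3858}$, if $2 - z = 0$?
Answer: $\frac{2894267}{5730370} \approx 0.50508$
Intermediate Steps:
$z = 2$ ($z = 2 - 0 = 2 + 0 = 2$)
$h{\left(P \right)} = -10 + 5 P$ ($h{\left(P \right)} = 5 \left(P - 2\right) = 5 \left(-2 + P\right) = -10 + 5 P$)
$X{\left(D \right)} = 5 + D + 2 D^{2}$ ($X{\left(D \right)} = \left(\left(D^{2} + D^{2}\right) + D\right) + 5 = \left(2 D^{2} + D\right) + 5 = \left(D + 2 D^{2}\right) + 5 = 5 + D + 2 D^{2}$)
$\frac{\left(\frac{1122}{-839} - -2171\right) + X{\left(h{\left(7 \right)} \right)}}{2972 + 3858} = \frac{\left(\frac{1122}{-839} - -2171\right) + \left(5 + \left(-10 + 5 \cdot 7\right) + 2 \left(-10 + 5 \cdot 7\right)^{2}\right)}{2972 + 3858} = \frac{\left(1122 \left(- \frac{1}{839}\right) + 2171\right) + \left(5 + \left(-10 + 35\right) + 2 \left(-10 + 35\right)^{2}\right)}{6830} = \left(\left(- \frac{1122}{839} + 2171\right) + \left(5 + 25 + 2 \cdot 25^{2}\right)\right) \frac{1}{6830} = \left(\frac{1820347}{839} + \left(5 + 25 + 2 \cdot 625\right)\right) \frac{1}{6830} = \left(\frac{1820347}{839} + \left(5 + 25 + 1250\right)\right) \frac{1}{6830} = \left(\frac{1820347}{839} + 1280\right) \frac{1}{6830} = \frac{2894267}{839} \cdot \frac{1}{6830} = \frac{2894267}{5730370}$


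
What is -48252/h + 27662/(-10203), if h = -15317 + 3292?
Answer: 159679606/122691075 ≈ 1.3015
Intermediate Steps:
h = -12025
-48252/h + 27662/(-10203) = -48252/(-12025) + 27662/(-10203) = -48252*(-1/12025) + 27662*(-1/10203) = 48252/12025 - 27662/10203 = 159679606/122691075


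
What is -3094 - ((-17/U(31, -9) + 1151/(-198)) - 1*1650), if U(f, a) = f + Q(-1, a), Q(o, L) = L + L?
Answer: -3698527/2574 ≈ -1436.9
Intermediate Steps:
Q(o, L) = 2*L
U(f, a) = f + 2*a
-3094 - ((-17/U(31, -9) + 1151/(-198)) - 1*1650) = -3094 - ((-17/(31 + 2*(-9)) + 1151/(-198)) - 1*1650) = -3094 - ((-17/(31 - 18) + 1151*(-1/198)) - 1650) = -3094 - ((-17/13 - 1151/198) - 1650) = -3094 - (-18329/2574 - 1650) = -3094 - 1*(-4265429/2574) = -3094 + 4265429/2574 = -3698527/2574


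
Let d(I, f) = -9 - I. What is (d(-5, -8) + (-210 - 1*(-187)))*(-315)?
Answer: 8505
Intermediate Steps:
(d(-5, -8) + (-210 - 1*(-187)))*(-315) = ((-9 - 1*(-5)) + (-210 - 1*(-187)))*(-315) = ((-9 + 5) + (-210 + 187))*(-315) = (-4 - 23)*(-315) = -27*(-315) = 8505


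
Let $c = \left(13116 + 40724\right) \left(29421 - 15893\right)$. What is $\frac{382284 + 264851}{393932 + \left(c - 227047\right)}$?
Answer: $\frac{129427}{145702881} \approx 0.00088829$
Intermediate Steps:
$c = 728347520$ ($c = 53840 \cdot 13528 = 728347520$)
$\frac{382284 + 264851}{393932 + \left(c - 227047\right)} = \frac{382284 + 264851}{393932 + \left(728347520 - 227047\right)} = \frac{647135}{393932 + 728120473} = \frac{647135}{728514405} = 647135 \cdot \frac{1}{728514405} = \frac{129427}{145702881}$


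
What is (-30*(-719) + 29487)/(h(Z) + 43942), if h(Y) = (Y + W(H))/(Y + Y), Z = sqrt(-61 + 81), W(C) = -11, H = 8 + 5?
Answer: 179485777800/154475464379 + 2246508*sqrt(5)/154475464379 ≈ 1.1619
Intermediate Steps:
H = 13
Z = 2*sqrt(5) (Z = sqrt(20) = 2*sqrt(5) ≈ 4.4721)
h(Y) = (-11 + Y)/(2*Y) (h(Y) = (Y - 11)/(Y + Y) = (-11 + Y)/((2*Y)) = (-11 + Y)*(1/(2*Y)) = (-11 + Y)/(2*Y))
(-30*(-719) + 29487)/(h(Z) + 43942) = (-30*(-719) + 29487)/((-11 + 2*sqrt(5))/(2*((2*sqrt(5)))) + 43942) = (21570 + 29487)/((sqrt(5)/10)*(-11 + 2*sqrt(5))/2 + 43942) = 51057/(sqrt(5)*(-11 + 2*sqrt(5))/20 + 43942) = 51057/(43942 + sqrt(5)*(-11 + 2*sqrt(5))/20)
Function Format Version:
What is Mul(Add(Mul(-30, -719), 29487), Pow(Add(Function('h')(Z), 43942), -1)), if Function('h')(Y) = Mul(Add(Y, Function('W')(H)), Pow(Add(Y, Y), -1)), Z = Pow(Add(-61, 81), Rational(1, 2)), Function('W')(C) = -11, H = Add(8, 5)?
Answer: Add(Rational(179485777800, 154475464379), Mul(Rational(2246508, 154475464379), Pow(5, Rational(1, 2)))) ≈ 1.1619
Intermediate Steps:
H = 13
Z = Mul(2, Pow(5, Rational(1, 2))) (Z = Pow(20, Rational(1, 2)) = Mul(2, Pow(5, Rational(1, 2))) ≈ 4.4721)
Function('h')(Y) = Mul(Rational(1, 2), Pow(Y, -1), Add(-11, Y)) (Function('h')(Y) = Mul(Add(Y, -11), Pow(Add(Y, Y), -1)) = Mul(Add(-11, Y), Pow(Mul(2, Y), -1)) = Mul(Add(-11, Y), Mul(Rational(1, 2), Pow(Y, -1))) = Mul(Rational(1, 2), Pow(Y, -1), Add(-11, Y)))
Mul(Add(Mul(-30, -719), 29487), Pow(Add(Function('h')(Z), 43942), -1)) = Mul(Add(Mul(-30, -719), 29487), Pow(Add(Mul(Rational(1, 2), Pow(Mul(2, Pow(5, Rational(1, 2))), -1), Add(-11, Mul(2, Pow(5, Rational(1, 2))))), 43942), -1)) = Mul(Add(21570, 29487), Pow(Add(Mul(Rational(1, 2), Mul(Rational(1, 10), Pow(5, Rational(1, 2))), Add(-11, Mul(2, Pow(5, Rational(1, 2))))), 43942), -1)) = Mul(51057, Pow(Add(Mul(Rational(1, 20), Pow(5, Rational(1, 2)), Add(-11, Mul(2, Pow(5, Rational(1, 2))))), 43942), -1)) = Mul(51057, Pow(Add(43942, Mul(Rational(1, 20), Pow(5, Rational(1, 2)), Add(-11, Mul(2, Pow(5, Rational(1, 2)))))), -1))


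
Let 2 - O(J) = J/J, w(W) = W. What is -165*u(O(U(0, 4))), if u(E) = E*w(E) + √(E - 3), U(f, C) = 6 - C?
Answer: -165 - 165*I*√2 ≈ -165.0 - 233.35*I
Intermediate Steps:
O(J) = 1 (O(J) = 2 - J/J = 2 - 1*1 = 2 - 1 = 1)
u(E) = E² + √(-3 + E) (u(E) = E*E + √(E - 3) = E² + √(-3 + E))
-165*u(O(U(0, 4))) = -165*(1² + √(-3 + 1)) = -165*(1 + √(-2)) = -165*(1 + I*√2) = -165 - 165*I*√2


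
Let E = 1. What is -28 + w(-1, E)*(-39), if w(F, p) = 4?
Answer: -184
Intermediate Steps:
-28 + w(-1, E)*(-39) = -28 + 4*(-39) = -28 - 156 = -184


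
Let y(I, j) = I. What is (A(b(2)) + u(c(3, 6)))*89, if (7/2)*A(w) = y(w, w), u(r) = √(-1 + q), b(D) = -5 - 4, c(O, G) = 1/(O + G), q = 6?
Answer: -1602/7 + 89*√5 ≈ -29.847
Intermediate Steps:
c(O, G) = 1/(G + O)
b(D) = -9
u(r) = √5 (u(r) = √(-1 + 6) = √5)
A(w) = 2*w/7
(A(b(2)) + u(c(3, 6)))*89 = ((2/7)*(-9) + √5)*89 = (-18/7 + √5)*89 = -1602/7 + 89*√5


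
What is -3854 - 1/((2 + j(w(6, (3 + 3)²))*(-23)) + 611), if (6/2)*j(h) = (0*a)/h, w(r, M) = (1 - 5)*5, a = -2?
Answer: -2362503/613 ≈ -3854.0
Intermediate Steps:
w(r, M) = -20 (w(r, M) = -4*5 = -20)
j(h) = 0 (j(h) = ((0*(-2))/h)/3 = (0/h)/3 = (⅓)*0 = 0)
-3854 - 1/((2 + j(w(6, (3 + 3)²))*(-23)) + 611) = -3854 - 1/((2 + 0*(-23)) + 611) = -3854 - 1/((2 + 0) + 611) = -3854 - 1/(2 + 611) = -3854 - 1/613 = -2362503/613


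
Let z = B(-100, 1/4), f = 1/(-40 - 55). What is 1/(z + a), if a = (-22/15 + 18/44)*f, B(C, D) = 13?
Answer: 31350/407899 ≈ 0.076857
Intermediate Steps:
f = -1/95 (f = 1/(-95) = -1/95 ≈ -0.010526)
z = 13
a = 349/31350 (a = (-22/15 + 18/44)*(-1/95) = (-22*1/15 + 18*(1/44))*(-1/95) = (-22/15 + 9/22)*(-1/95) = -349/330*(-1/95) = 349/31350 ≈ 0.011132)
1/(z + a) = 1/(13 + 349/31350) = 1/(407899/31350) = 31350/407899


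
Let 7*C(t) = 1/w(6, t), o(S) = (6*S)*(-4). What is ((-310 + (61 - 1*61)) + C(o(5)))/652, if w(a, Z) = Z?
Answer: -260401/547680 ≈ -0.47546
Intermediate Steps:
o(S) = -24*S
C(t) = 1/(7*t)
((-310 + (61 - 1*61)) + C(o(5)))/652 = ((-310 + (61 - 1*61)) + 1/(7*((-24*5))))/652 = ((-310 + (61 - 61)) + (⅐)/(-120))*(1/652) = ((-310 + 0) + (⅐)*(-1/120))*(1/652) = (-310 - 1/840)*(1/652) = -260401/840*1/652 = -260401/547680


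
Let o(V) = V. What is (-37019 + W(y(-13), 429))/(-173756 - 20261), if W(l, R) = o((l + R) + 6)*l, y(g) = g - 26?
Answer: 52463/194017 ≈ 0.27040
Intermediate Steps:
y(g) = -26 + g
W(l, R) = l*(6 + R + l) (W(l, R) = ((l + R) + 6)*l = ((R + l) + 6)*l = (6 + R + l)*l = l*(6 + R + l))
(-37019 + W(y(-13), 429))/(-173756 - 20261) = (-37019 + (-26 - 13)*(6 + 429 + (-26 - 13)))/(-173756 - 20261) = (-37019 - 39*(6 + 429 - 39))/(-194017) = (-37019 - 39*396)*(-1/194017) = (-37019 - 15444)*(-1/194017) = -52463*(-1/194017) = 52463/194017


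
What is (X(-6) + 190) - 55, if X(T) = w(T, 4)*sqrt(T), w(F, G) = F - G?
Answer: 135 - 10*I*sqrt(6) ≈ 135.0 - 24.495*I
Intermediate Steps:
X(T) = sqrt(T)*(-4 + T) (X(T) = (T - 1*4)*sqrt(T) = (T - 4)*sqrt(T) = (-4 + T)*sqrt(T) = sqrt(T)*(-4 + T))
(X(-6) + 190) - 55 = (sqrt(-6)*(-4 - 6) + 190) - 55 = ((I*sqrt(6))*(-10) + 190) - 55 = (-10*I*sqrt(6) + 190) - 55 = (190 - 10*I*sqrt(6)) - 55 = 135 - 10*I*sqrt(6)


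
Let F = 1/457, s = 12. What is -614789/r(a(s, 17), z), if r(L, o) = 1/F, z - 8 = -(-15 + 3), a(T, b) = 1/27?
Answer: -614789/457 ≈ -1345.3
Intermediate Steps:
F = 1/457 ≈ 0.0021882
a(T, b) = 1/27
z = 20 (z = 8 - (-15 + 3) = 8 - 1*(-12) = 8 + 12 = 20)
r(L, o) = 457 (r(L, o) = 1/(1/457) = 457)
-614789/r(a(s, 17), z) = -614789/457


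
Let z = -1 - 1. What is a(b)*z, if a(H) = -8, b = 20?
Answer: 16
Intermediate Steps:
z = -2
a(b)*z = -8*(-2) = 16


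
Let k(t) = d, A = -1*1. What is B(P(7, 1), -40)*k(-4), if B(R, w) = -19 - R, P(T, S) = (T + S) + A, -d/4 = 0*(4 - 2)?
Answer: 0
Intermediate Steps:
d = 0 (d = -0*(4 - 2) = -0*2 = -4*0 = 0)
A = -1
k(t) = 0
P(T, S) = -1 + S + T (P(T, S) = (T + S) - 1 = (S + T) - 1 = -1 + S + T)
B(P(7, 1), -40)*k(-4) = (-19 - (-1 + 1 + 7))*0 = (-19 - 1*7)*0 = (-19 - 7)*0 = -26*0 = 0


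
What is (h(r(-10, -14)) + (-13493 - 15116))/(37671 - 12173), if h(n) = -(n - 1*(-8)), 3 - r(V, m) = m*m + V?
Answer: -14217/12749 ≈ -1.1151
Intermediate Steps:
r(V, m) = 3 - V - m² (r(V, m) = 3 - (m*m + V) = 3 - (m² + V) = 3 - (V + m²) = 3 + (-V - m²) = 3 - V - m²)
h(n) = -8 - n (h(n) = -(n + 8) = -(8 + n) = -8 - n)
(h(r(-10, -14)) + (-13493 - 15116))/(37671 - 12173) = ((-8 - (3 - 1*(-10) - 1*(-14)²)) + (-13493 - 15116))/(37671 - 12173) = ((-8 - (3 + 10 - 1*196)) - 28609)/25498 = ((-8 - (3 + 10 - 196)) - 28609)*(1/25498) = ((-8 - 1*(-183)) - 28609)*(1/25498) = ((-8 + 183) - 28609)*(1/25498) = (175 - 28609)*(1/25498) = -28434*1/25498 = -14217/12749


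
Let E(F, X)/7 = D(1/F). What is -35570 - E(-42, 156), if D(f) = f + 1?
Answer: -213461/6 ≈ -35577.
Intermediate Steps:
D(f) = 1 + f
E(F, X) = 7 + 7/F (E(F, X) = 7*(1 + 1/F) = 7 + 7/F)
-35570 - E(-42, 156) = -35570 - (7 + 7/(-42)) = -35570 - (7 + 7*(-1/42)) = -35570 - (7 - ⅙) = -35570 - 1*41/6 = -35570 - 41/6 = -213461/6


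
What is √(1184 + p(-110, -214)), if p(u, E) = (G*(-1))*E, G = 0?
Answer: 4*√74 ≈ 34.409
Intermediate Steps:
p(u, E) = 0 (p(u, E) = (0*(-1))*E = 0*E = 0)
√(1184 + p(-110, -214)) = √(1184 + 0) = √1184 = 4*√74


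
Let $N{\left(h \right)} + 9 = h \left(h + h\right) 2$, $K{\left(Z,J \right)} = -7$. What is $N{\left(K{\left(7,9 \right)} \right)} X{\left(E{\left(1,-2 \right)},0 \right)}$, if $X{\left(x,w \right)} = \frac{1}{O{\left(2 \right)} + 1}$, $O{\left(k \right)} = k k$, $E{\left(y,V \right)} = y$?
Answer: $\frac{187}{5} \approx 37.4$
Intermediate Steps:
$N{\left(h \right)} = -9 + 4 h^{2}$ ($N{\left(h \right)} = -9 + h \left(h + h\right) 2 = -9 + h 2 h 2 = -9 + 2 h^{2} \cdot 2 = -9 + 4 h^{2}$)
$O{\left(k \right)} = k^{2}$
$X{\left(x,w \right)} = \frac{1}{5}$ ($X{\left(x,w \right)} = \frac{1}{2^{2} + 1} = \frac{1}{4 + 1} = \frac{1}{5}$)
$N{\left(K{\left(7,9 \right)} \right)} X{\left(E{\left(1,-2 \right)},0 \right)} = \left(-9 + 4 \left(-7\right)^{2}\right) \frac{1}{5} = \left(-9 + 4 \cdot 49\right) \frac{1}{5} = \left(-9 + 196\right) \frac{1}{5} = 187 \cdot \frac{1}{5} = \frac{187}{5}$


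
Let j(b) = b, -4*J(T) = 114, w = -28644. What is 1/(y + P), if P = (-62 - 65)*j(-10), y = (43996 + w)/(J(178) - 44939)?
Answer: 89935/114186746 ≈ 0.00078761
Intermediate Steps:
J(T) = -57/2 (J(T) = -¼*114 = -57/2)
y = -30704/89935 (y = (43996 - 28644)/(-57/2 - 44939) = 15352/(-89935/2) = 15352*(-2/89935) = -30704/89935 ≈ -0.34140)
P = 1270 (P = (-62 - 65)*(-10) = -127*(-10) = 1270)
1/(y + P) = 1/(-30704/89935 + 1270) = 1/(114186746/89935) = 89935/114186746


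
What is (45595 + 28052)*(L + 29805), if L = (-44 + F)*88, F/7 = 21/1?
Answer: 2862585243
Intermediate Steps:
F = 147 (F = 7*(21/1) = 7*(21*1) = 7*21 = 147)
L = 9064 (L = (-44 + 147)*88 = 103*88 = 9064)
(45595 + 28052)*(L + 29805) = (45595 + 28052)*(9064 + 29805) = 73647*38869 = 2862585243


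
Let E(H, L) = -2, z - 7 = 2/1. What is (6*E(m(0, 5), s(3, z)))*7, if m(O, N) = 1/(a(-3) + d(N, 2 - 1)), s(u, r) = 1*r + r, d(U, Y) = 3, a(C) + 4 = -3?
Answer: -84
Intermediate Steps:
a(C) = -7 (a(C) = -4 - 3 = -7)
z = 9 (z = 7 + 2/1 = 7 + 2*1 = 7 + 2 = 9)
s(u, r) = 2*r (s(u, r) = r + r = 2*r)
m(O, N) = -¼ (m(O, N) = 1/(-7 + 3) = 1/(-4) = -¼)
(6*E(m(0, 5), s(3, z)))*7 = (6*(-2))*7 = -12*7 = -84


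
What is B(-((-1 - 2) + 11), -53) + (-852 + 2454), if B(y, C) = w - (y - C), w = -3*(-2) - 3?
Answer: 1560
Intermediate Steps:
w = 3 (w = 6 - 3 = 3)
B(y, C) = 3 + C - y (B(y, C) = 3 - (y - C) = 3 + (C - y) = 3 + C - y)
B(-((-1 - 2) + 11), -53) + (-852 + 2454) = (3 - 53 - (-1)*((-1 - 2) + 11)) + (-852 + 2454) = (3 - 53 - (-1)*(-3 + 11)) + 1602 = (3 - 53 - (-1)*8) + 1602 = (3 - 53 - 1*(-8)) + 1602 = (3 - 53 + 8) + 1602 = -42 + 1602 = 1560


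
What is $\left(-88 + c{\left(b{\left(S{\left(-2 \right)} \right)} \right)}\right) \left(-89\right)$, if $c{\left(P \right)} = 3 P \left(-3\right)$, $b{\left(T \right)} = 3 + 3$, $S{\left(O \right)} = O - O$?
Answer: $12638$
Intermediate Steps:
$S{\left(O \right)} = 0$
$b{\left(T \right)} = 6$
$c{\left(P \right)} = - 9 P$
$\left(-88 + c{\left(b{\left(S{\left(-2 \right)} \right)} \right)}\right) \left(-89\right) = \left(-88 - 54\right) \left(-89\right) = \left(-142\right) \left(-89\right) = 12638$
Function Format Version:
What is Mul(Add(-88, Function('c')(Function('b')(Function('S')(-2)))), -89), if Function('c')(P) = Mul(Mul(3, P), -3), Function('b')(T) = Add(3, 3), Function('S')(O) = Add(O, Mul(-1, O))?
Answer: 12638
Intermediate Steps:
Function('S')(O) = 0
Function('b')(T) = 6
Function('c')(P) = Mul(-9, P)
Mul(Add(-88, Function('c')(Function('b')(Function('S')(-2)))), -89) = Mul(Add(-88, Mul(-9, 6)), -89) = Mul(Add(-88, -54), -89) = Mul(-142, -89) = 12638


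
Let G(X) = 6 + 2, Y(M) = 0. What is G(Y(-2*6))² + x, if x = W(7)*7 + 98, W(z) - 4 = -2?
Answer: 176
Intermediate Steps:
W(z) = 2 (W(z) = 4 - 2 = 2)
G(X) = 8
x = 112 (x = 2*7 + 98 = 14 + 98 = 112)
G(Y(-2*6))² + x = 8² + 112 = 64 + 112 = 176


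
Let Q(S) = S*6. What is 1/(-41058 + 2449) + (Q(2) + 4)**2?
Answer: 9883903/38609 ≈ 256.00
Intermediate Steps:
Q(S) = 6*S
1/(-41058 + 2449) + (Q(2) + 4)**2 = 1/(-41058 + 2449) + (6*2 + 4)**2 = 1/(-38609) + (12 + 4)**2 = -1/38609 + 16**2 = -1/38609 + 256 = 9883903/38609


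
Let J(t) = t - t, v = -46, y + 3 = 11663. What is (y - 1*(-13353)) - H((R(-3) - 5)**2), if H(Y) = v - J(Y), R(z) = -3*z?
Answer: 25059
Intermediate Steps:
y = 11660 (y = -3 + 11663 = 11660)
J(t) = 0
H(Y) = -46 (H(Y) = -46 - 1*0 = -46 + 0 = -46)
(y - 1*(-13353)) - H((R(-3) - 5)**2) = (11660 - 1*(-13353)) - 1*(-46) = (11660 + 13353) + 46 = 25013 + 46 = 25059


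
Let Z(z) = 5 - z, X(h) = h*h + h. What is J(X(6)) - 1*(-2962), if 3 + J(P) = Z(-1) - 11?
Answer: 2954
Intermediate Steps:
X(h) = h + h² (X(h) = h² + h = h + h²)
J(P) = -8 (J(P) = -3 + ((5 - 1*(-1)) - 11) = -3 + ((5 + 1) - 11) = -3 + (6 - 11) = -3 - 5 = -8)
J(X(6)) - 1*(-2962) = -8 - 1*(-2962) = -8 + 2962 = 2954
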